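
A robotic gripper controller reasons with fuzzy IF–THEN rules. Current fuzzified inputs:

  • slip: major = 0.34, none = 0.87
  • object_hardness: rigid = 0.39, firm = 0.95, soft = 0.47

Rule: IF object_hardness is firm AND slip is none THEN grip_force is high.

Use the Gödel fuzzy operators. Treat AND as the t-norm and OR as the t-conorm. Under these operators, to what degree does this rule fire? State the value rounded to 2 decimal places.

0.87

firing strength: firm=0.95, none=0.87; AND[min(a, b)] → w = 0.87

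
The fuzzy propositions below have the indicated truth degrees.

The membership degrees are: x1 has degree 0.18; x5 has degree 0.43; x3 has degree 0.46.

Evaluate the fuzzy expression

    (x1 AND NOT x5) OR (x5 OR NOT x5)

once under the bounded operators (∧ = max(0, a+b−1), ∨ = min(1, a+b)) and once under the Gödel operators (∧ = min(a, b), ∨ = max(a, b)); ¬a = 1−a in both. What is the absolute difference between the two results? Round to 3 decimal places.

Under bounded:
  NOT x5 = 1 − 0.43 = 0.57
  x1 AND NOT x5 = max(0, a+b−1) on (0.18, 0.57) = 0.00
  NOT x5 = 1 − 0.43 = 0.57
  x5 OR NOT x5 = min(1, a+b) on (0.43, 0.57) = 1.00
  (x1 AND NOT x5) OR (x5 OR NOT x5) = min(1, a+b) on (0.00, 1.00) = 1.00
  → value = 1.0000
Under Gödel:
  NOT x5 = 1 − 0.43 = 0.57
  x1 AND NOT x5 = min(a, b) on (0.18, 0.57) = 0.18
  NOT x5 = 1 − 0.43 = 0.57
  x5 OR NOT x5 = max(a, b) on (0.43, 0.57) = 0.57
  (x1 AND NOT x5) OR (x5 OR NOT x5) = max(a, b) on (0.18, 0.57) = 0.57
  → value = 0.5700
|1.0000 − 0.5700| = 0.430

0.430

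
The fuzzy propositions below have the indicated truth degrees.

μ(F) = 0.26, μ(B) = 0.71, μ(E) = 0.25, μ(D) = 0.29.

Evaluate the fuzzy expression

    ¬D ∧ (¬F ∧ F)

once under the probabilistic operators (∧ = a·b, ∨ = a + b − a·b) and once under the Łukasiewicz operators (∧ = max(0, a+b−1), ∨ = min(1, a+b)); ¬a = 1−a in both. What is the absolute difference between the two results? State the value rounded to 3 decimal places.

0.137

Under probabilistic:
  ¬D = 1 − 0.2900 = 0.7100
  ¬F = 1 − 0.2600 = 0.7400
  ¬F ∧ F = a·b on (0.7400, 0.2600) = 0.1924
  ¬D ∧ (¬F ∧ F) = a·b on (0.7100, 0.1924) = 0.1366
  → value = 0.1366
Under Łukasiewicz:
  ¬D = 1 − 0.29 = 0.71
  ¬F = 1 − 0.26 = 0.74
  ¬F ∧ F = max(0, a+b−1) on (0.74, 0.26) = 0.00
  ¬D ∧ (¬F ∧ F) = max(0, a+b−1) on (0.71, 0.00) = 0.00
  → value = 0.0000
|0.1366 − 0.0000| = 0.137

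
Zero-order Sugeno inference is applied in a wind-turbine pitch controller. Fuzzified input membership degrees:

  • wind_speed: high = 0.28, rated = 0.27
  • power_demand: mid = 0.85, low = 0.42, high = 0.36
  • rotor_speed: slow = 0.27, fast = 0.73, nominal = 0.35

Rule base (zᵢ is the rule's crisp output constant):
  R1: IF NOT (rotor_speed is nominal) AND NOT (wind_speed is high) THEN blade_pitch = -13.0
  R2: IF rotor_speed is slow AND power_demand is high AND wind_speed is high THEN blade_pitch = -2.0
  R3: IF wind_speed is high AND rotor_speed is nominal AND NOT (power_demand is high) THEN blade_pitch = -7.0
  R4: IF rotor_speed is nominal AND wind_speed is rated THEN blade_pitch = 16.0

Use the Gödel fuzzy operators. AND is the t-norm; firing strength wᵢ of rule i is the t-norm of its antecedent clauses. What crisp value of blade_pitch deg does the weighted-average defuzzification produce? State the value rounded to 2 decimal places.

-4.51

R1 (z=-13.0): ¬nominal=1−0.35=0.65, ¬high=1−0.28=0.72; AND[min(a, b)] → w = 0.65
R2 (z=-2.0): slow=0.27, high=0.36, high=0.28; AND[min(a, b)] → w = 0.27
R3 (z=-7.0): high=0.28, nominal=0.35, ¬high=1−0.36=0.64; AND[min(a, b)] → w = 0.28
R4 (z=16.0): nominal=0.35, rated=0.27; AND[min(a, b)] → w = 0.27
Weighted average = (0.65·-13.0 + 0.27·-2.0 + 0.28·-7.0 + 0.27·16.0) / (0.65 + 0.27 + 0.28 + 0.27)
  = -6.6300 / 1.4700 = -4.51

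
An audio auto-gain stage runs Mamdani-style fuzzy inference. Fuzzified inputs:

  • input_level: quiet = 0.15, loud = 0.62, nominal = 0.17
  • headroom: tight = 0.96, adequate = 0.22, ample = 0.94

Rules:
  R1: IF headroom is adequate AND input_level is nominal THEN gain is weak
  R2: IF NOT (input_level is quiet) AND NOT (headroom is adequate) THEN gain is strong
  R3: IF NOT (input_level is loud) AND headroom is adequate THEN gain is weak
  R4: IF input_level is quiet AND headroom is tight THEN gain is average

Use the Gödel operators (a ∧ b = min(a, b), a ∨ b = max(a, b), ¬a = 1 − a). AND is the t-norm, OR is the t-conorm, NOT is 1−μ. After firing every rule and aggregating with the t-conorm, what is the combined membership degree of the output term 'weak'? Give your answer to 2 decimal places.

R1: adequate=0.22, nominal=0.17; AND[min(a, b)] → w = 0.17
R2: ¬quiet=1−0.15=0.85, ¬adequate=1−0.22=0.78; AND[min(a, b)] → w = 0.78
R3: ¬loud=1−0.62=0.38, adequate=0.22; AND[min(a, b)] → w = 0.22
R4: quiet=0.15, tight=0.96; AND[min(a, b)] → w = 0.15
Rules with consequent 'weak': {R1, R3} → strengths 0.17, 0.22
Aggregate via t-conorm [max(a, b)]: 0.22

0.22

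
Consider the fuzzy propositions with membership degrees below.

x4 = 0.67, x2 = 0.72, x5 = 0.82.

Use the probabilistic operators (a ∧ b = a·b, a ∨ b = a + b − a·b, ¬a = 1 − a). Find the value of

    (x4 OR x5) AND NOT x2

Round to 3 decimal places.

0.263

x4 OR x5 = a + b − a·b on (0.6700, 0.8200) = 0.9406
NOT x2 = 1 − 0.7200 = 0.2800
(x4 OR x5) AND NOT x2 = a·b on (0.9406, 0.2800) = 0.2634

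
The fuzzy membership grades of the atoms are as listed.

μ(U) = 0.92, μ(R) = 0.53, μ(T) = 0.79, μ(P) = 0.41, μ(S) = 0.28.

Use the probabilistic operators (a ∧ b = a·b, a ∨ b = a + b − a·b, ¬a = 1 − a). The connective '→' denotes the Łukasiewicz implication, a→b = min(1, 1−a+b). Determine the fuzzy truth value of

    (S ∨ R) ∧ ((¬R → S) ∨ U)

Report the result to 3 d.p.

0.652

S ∨ R = a + b − a·b on (0.2800, 0.5300) = 0.6616
¬R = 1 − 0.5300 = 0.4700
¬R → S  [Łukasiewicz: min(1, 1−a+b)] with a=0.4700, b=0.2800 → 0.8100
(¬R → S) ∨ U = a + b − a·b on (0.8100, 0.9200) = 0.9848
(S ∨ R) ∧ ((¬R → S) ∨ U) = a·b on (0.6616, 0.9848) = 0.6515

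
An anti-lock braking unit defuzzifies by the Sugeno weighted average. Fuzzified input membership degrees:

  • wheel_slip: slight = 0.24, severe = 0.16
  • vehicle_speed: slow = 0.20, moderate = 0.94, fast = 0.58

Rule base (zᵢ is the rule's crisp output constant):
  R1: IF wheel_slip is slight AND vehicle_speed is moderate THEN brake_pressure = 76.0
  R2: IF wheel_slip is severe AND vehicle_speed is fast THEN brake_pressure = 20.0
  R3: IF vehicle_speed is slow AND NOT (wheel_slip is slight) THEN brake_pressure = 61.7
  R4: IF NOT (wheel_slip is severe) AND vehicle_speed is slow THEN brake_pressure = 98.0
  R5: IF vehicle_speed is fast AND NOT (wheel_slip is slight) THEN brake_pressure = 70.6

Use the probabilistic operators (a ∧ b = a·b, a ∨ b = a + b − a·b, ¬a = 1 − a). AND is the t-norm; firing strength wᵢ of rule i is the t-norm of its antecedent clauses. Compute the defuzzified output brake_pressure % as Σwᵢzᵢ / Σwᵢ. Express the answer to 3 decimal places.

70.390

R1 (z=76.0): slight=0.24, moderate=0.94; AND[a·b] → w = 0.2256
R2 (z=20.0): severe=0.16, fast=0.58; AND[a·b] → w = 0.0928
R3 (z=61.7): slow=0.20, ¬slight=1−0.24=0.76; AND[a·b] → w = 0.1520
R4 (z=98.0): ¬severe=1−0.16=0.84, slow=0.20; AND[a·b] → w = 0.1680
R5 (z=70.6): fast=0.58, ¬slight=1−0.24=0.76; AND[a·b] → w = 0.4408
Weighted average = (0.2256·76.0 + 0.0928·20.0 + 0.1520·61.7 + 0.1680·98.0 + 0.4408·70.6) / (0.2256 + 0.0928 + 0.1520 + 0.1680 + 0.4408)
  = 75.9645 / 1.0792 = 70.390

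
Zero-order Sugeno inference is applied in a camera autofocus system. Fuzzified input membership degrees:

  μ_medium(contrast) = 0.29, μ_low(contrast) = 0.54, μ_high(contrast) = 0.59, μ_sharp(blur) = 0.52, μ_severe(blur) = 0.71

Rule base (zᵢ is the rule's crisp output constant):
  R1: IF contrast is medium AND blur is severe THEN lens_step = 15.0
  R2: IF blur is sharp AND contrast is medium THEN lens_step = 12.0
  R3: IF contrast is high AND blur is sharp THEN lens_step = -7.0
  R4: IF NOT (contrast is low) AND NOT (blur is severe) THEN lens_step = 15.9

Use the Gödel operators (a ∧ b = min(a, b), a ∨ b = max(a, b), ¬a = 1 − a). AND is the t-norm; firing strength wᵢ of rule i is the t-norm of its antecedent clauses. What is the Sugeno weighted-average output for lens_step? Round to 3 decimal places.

6.332

R1 (z=15.0): medium=0.29, severe=0.71; AND[min(a, b)] → w = 0.29
R2 (z=12.0): sharp=0.52, medium=0.29; AND[min(a, b)] → w = 0.29
R3 (z=-7.0): high=0.59, sharp=0.52; AND[min(a, b)] → w = 0.52
R4 (z=15.9): ¬low=1−0.54=0.46, ¬severe=1−0.71=0.29; AND[min(a, b)] → w = 0.29
Weighted average = (0.29·15.0 + 0.29·12.0 + 0.52·-7.0 + 0.29·15.9) / (0.29 + 0.29 + 0.52 + 0.29)
  = 8.8010 / 1.3900 = 6.332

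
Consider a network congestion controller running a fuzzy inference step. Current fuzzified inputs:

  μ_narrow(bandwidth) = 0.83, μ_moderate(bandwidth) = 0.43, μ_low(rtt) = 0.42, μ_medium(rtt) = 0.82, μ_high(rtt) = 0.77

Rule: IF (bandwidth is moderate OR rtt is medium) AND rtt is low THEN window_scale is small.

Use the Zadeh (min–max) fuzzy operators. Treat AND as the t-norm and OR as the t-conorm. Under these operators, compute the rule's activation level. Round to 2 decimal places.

0.42

firing strength: (moderate=0.43 OR medium=0.82) = 0.82; AND[min(a, b)] with low=0.42 → w = 0.42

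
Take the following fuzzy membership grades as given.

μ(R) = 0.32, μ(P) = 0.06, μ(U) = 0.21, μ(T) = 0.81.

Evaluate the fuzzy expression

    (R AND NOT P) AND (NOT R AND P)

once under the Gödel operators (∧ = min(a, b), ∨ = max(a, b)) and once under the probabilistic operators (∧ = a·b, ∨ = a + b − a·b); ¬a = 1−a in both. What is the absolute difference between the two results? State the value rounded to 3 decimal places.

Under Gödel:
  NOT P = 1 − 0.06 = 0.94
  R AND NOT P = min(a, b) on (0.32, 0.94) = 0.32
  NOT R = 1 − 0.32 = 0.68
  NOT R AND P = min(a, b) on (0.68, 0.06) = 0.06
  (R AND NOT P) AND (NOT R AND P) = min(a, b) on (0.32, 0.06) = 0.06
  → value = 0.0600
Under probabilistic:
  NOT P = 1 − 0.0600 = 0.9400
  R AND NOT P = a·b on (0.3200, 0.9400) = 0.3008
  NOT R = 1 − 0.3200 = 0.6800
  NOT R AND P = a·b on (0.6800, 0.0600) = 0.0408
  (R AND NOT P) AND (NOT R AND P) = a·b on (0.3008, 0.0408) = 0.0123
  → value = 0.0123
|0.0600 − 0.0123| = 0.048

0.048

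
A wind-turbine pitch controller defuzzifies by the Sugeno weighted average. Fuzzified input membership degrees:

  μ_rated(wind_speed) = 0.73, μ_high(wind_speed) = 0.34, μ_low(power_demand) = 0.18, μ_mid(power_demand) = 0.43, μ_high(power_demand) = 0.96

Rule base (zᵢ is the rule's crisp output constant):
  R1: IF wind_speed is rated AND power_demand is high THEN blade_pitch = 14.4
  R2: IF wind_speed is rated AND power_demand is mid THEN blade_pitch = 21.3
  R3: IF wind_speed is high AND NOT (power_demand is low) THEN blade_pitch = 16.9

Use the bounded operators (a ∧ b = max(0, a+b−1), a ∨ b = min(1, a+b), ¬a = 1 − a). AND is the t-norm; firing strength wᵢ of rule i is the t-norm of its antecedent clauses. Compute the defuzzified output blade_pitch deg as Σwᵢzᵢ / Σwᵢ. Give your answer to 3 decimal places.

R1 (z=14.4): rated=0.73, high=0.96; AND[max(0, a+b−1)] → w = 0.69
R2 (z=21.3): rated=0.73, mid=0.43; AND[max(0, a+b−1)] → w = 0.16
R3 (z=16.9): high=0.34, ¬low=1−0.18=0.82; AND[max(0, a+b−1)] → w = 0.16
Weighted average = (0.69·14.4 + 0.16·21.3 + 0.16·16.9) / (0.69 + 0.16 + 0.16)
  = 16.0480 / 1.0100 = 15.889

15.889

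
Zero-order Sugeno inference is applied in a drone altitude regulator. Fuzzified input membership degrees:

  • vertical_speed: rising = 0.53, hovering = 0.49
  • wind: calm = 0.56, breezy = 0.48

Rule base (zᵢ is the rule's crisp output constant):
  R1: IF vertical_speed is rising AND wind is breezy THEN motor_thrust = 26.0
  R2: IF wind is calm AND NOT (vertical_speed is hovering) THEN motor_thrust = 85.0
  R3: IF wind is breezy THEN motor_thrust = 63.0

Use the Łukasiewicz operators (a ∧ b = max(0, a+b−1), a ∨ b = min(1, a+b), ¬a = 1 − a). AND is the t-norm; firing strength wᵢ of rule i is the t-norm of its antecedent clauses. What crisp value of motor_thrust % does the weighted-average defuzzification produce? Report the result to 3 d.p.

65.089

R1 (z=26.0): rising=0.53, breezy=0.48; AND[max(0, a+b−1)] → w = 0.01
R2 (z=85.0): calm=0.56, ¬hovering=1−0.49=0.51; AND[max(0, a+b−1)] → w = 0.07
R3 (z=63.0): breezy=0.48 → w = 0.48
Weighted average = (0.01·26.0 + 0.07·85.0 + 0.48·63.0) / (0.01 + 0.07 + 0.48)
  = 36.4500 / 0.5600 = 65.089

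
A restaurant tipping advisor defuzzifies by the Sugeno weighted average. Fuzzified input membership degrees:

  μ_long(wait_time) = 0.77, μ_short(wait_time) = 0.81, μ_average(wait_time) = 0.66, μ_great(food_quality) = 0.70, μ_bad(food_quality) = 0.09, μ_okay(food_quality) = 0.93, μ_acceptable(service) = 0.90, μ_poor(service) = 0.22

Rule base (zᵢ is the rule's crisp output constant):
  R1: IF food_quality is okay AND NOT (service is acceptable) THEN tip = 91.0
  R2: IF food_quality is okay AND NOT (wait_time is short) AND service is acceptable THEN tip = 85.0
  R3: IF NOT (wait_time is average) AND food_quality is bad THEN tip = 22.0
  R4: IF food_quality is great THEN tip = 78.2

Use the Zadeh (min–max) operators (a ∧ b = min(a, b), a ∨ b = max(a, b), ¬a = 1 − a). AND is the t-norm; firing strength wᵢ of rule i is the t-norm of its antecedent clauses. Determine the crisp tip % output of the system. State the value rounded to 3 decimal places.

75.898

R1 (z=91.0): okay=0.93, ¬acceptable=1−0.90=0.10; AND[min(a, b)] → w = 0.10
R2 (z=85.0): okay=0.93, ¬short=1−0.81=0.19, acceptable=0.90; AND[min(a, b)] → w = 0.19
R3 (z=22.0): ¬average=1−0.66=0.34, bad=0.09; AND[min(a, b)] → w = 0.09
R4 (z=78.2): great=0.70 → w = 0.70
Weighted average = (0.10·91.0 + 0.19·85.0 + 0.09·22.0 + 0.70·78.2) / (0.10 + 0.19 + 0.09 + 0.70)
  = 81.9700 / 1.0800 = 75.898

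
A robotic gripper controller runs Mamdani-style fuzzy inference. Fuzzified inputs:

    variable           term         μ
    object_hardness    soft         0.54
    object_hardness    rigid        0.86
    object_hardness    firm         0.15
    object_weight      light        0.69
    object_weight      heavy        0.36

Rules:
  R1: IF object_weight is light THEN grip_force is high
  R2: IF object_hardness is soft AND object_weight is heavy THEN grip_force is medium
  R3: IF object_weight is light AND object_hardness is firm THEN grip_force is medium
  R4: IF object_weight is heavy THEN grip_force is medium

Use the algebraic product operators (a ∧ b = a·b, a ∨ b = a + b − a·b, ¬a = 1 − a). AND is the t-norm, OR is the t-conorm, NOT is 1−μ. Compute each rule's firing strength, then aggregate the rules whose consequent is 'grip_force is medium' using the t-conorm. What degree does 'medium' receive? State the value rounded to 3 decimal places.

0.538

R1: light=0.69 → w = 0.6900
R2: soft=0.54, heavy=0.36; AND[a·b] → w = 0.1944
R3: light=0.69, firm=0.15; AND[a·b] → w = 0.1035
R4: heavy=0.36 → w = 0.3600
Rules with consequent 'medium': {R2, R3, R4} → strengths 0.1944, 0.1035, 0.3600
Aggregate via t-conorm [a + b − a·b]: 0.5378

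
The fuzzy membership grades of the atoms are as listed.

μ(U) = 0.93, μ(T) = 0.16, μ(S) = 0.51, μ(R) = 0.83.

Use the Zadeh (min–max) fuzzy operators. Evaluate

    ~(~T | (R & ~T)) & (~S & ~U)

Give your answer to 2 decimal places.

~T = 1 − 0.16 = 0.84
~T = 1 − 0.16 = 0.84
R & ~T = min(a, b) on (0.83, 0.84) = 0.83
~T | (R & ~T) = max(a, b) on (0.84, 0.83) = 0.84
~(~T | (R & ~T)) = 1 − 0.84 = 0.16
~S = 1 − 0.51 = 0.49
~U = 1 − 0.93 = 0.07
~S & ~U = min(a, b) on (0.49, 0.07) = 0.07
~(~T | (R & ~T)) & (~S & ~U) = min(a, b) on (0.16, 0.07) = 0.07

0.07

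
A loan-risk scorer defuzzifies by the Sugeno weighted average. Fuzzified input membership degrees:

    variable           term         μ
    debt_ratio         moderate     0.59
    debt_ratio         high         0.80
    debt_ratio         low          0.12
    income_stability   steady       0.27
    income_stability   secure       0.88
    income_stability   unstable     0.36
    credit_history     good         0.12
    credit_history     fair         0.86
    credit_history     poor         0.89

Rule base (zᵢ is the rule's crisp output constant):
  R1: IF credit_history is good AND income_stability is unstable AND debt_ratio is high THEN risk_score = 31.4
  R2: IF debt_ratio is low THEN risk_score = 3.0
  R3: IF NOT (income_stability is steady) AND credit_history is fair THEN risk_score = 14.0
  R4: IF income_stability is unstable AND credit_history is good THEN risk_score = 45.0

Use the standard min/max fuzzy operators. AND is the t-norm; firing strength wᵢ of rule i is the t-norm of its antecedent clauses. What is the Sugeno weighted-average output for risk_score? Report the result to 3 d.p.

R1 (z=31.4): good=0.12, unstable=0.36, high=0.80; AND[min(a, b)] → w = 0.12
R2 (z=3.0): low=0.12 → w = 0.12
R3 (z=14.0): ¬steady=1−0.27=0.73, fair=0.86; AND[min(a, b)] → w = 0.73
R4 (z=45.0): unstable=0.36, good=0.12; AND[min(a, b)] → w = 0.12
Weighted average = (0.12·31.4 + 0.12·3.0 + 0.73·14.0 + 0.12·45.0) / (0.12 + 0.12 + 0.73 + 0.12)
  = 19.7480 / 1.0900 = 18.117

18.117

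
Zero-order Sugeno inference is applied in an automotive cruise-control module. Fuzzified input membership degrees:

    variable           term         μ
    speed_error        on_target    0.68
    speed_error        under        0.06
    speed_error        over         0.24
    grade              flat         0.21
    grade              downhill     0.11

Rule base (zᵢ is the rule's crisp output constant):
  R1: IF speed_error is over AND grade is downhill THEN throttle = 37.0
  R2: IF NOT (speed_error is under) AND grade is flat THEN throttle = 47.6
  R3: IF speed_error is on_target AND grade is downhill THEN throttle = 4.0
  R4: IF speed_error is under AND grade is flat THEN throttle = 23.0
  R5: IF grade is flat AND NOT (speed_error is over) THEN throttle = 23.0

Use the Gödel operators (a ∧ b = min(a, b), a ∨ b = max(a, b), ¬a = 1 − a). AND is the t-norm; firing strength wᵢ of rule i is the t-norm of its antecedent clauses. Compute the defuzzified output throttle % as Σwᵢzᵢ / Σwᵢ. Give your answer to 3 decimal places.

29.594

R1 (z=37.0): over=0.24, downhill=0.11; AND[min(a, b)] → w = 0.11
R2 (z=47.6): ¬under=1−0.06=0.94, flat=0.21; AND[min(a, b)] → w = 0.21
R3 (z=4.0): on_target=0.68, downhill=0.11; AND[min(a, b)] → w = 0.11
R4 (z=23.0): under=0.06, flat=0.21; AND[min(a, b)] → w = 0.06
R5 (z=23.0): flat=0.21, ¬over=1−0.24=0.76; AND[min(a, b)] → w = 0.21
Weighted average = (0.11·37.0 + 0.21·47.6 + 0.11·4.0 + 0.06·23.0 + 0.21·23.0) / (0.11 + 0.21 + 0.11 + 0.06 + 0.21)
  = 20.7160 / 0.7000 = 29.594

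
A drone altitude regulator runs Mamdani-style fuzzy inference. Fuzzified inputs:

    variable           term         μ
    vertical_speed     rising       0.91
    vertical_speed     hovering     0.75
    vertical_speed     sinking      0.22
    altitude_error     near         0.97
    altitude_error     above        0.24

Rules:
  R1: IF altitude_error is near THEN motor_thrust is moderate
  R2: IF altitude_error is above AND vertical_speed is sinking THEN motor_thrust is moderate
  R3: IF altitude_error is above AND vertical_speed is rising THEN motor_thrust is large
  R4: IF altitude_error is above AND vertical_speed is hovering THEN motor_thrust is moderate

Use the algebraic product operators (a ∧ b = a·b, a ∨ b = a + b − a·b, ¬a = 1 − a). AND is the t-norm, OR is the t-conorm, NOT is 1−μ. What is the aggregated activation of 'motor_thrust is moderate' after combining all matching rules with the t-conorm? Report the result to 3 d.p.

R1: near=0.97 → w = 0.9700
R2: above=0.24, sinking=0.22; AND[a·b] → w = 0.0528
R3: above=0.24, rising=0.91; AND[a·b] → w = 0.2184
R4: above=0.24, hovering=0.75; AND[a·b] → w = 0.1800
Rules with consequent 'moderate': {R1, R2, R4} → strengths 0.9700, 0.0528, 0.1800
Aggregate via t-conorm [a + b − a·b]: 0.9767

0.977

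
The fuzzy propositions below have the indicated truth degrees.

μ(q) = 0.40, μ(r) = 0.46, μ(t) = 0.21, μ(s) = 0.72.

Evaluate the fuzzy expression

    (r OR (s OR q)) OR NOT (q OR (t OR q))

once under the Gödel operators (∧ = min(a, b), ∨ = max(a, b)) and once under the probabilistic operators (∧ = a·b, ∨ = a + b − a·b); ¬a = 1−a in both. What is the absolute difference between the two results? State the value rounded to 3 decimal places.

0.215

Under Gödel:
  s OR q = max(a, b) on (0.72, 0.40) = 0.72
  r OR (s OR q) = max(a, b) on (0.46, 0.72) = 0.72
  t OR q = max(a, b) on (0.21, 0.40) = 0.40
  q OR (t OR q) = max(a, b) on (0.40, 0.40) = 0.40
  NOT (q OR (t OR q)) = 1 − 0.40 = 0.60
  (r OR (s OR q)) OR NOT (q OR (t OR q)) = max(a, b) on (0.72, 0.60) = 0.72
  → value = 0.7200
Under probabilistic:
  s OR q = a + b − a·b on (0.7200, 0.4000) = 0.8320
  r OR (s OR q) = a + b − a·b on (0.4600, 0.8320) = 0.9093
  t OR q = a + b − a·b on (0.2100, 0.4000) = 0.5260
  q OR (t OR q) = a + b − a·b on (0.4000, 0.5260) = 0.7156
  NOT (q OR (t OR q)) = 1 − 0.7156 = 0.2844
  (r OR (s OR q)) OR NOT (q OR (t OR q)) = a + b − a·b on (0.9093, 0.2844) = 0.9351
  → value = 0.9351
|0.7200 − 0.9351| = 0.215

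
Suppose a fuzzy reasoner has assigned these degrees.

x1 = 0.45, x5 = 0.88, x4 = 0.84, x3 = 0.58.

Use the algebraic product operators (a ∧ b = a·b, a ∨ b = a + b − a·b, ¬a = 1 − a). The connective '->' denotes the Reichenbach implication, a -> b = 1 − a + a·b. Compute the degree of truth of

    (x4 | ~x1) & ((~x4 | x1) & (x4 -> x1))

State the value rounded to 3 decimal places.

~x1 = 1 − 0.4500 = 0.5500
x4 | ~x1 = a + b − a·b on (0.8400, 0.5500) = 0.9280
~x4 = 1 − 0.8400 = 0.1600
~x4 | x1 = a + b − a·b on (0.1600, 0.4500) = 0.5380
x4 -> x1  [Reichenbach: 1 − a + a·b] with a=0.8400, b=0.4500 → 0.5380
(~x4 | x1) & (x4 -> x1) = a·b on (0.5380, 0.5380) = 0.2894
(x4 | ~x1) & ((~x4 | x1) & (x4 -> x1)) = a·b on (0.9280, 0.2894) = 0.2686

0.269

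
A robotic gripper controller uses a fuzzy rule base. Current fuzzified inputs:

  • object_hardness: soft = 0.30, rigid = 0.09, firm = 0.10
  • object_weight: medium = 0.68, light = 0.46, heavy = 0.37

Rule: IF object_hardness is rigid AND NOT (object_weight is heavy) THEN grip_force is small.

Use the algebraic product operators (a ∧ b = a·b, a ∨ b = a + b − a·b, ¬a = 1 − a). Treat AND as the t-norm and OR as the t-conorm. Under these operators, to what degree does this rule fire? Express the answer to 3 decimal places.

0.057

firing strength: rigid=0.09, ¬heavy=1−0.37=0.63; AND[a·b] → w = 0.0567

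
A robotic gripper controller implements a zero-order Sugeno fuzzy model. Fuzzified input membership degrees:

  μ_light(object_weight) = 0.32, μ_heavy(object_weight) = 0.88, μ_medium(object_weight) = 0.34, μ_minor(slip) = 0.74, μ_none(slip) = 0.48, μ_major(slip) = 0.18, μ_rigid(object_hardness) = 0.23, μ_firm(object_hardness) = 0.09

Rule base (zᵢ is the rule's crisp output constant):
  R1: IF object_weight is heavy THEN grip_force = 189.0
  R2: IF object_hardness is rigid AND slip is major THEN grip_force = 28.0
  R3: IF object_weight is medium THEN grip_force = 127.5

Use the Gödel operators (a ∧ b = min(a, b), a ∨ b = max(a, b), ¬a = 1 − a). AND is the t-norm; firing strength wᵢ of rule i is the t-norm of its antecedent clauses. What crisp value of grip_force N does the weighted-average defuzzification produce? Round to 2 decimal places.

153.36

R1 (z=189.0): heavy=0.88 → w = 0.88
R2 (z=28.0): rigid=0.23, major=0.18; AND[min(a, b)] → w = 0.18
R3 (z=127.5): medium=0.34 → w = 0.34
Weighted average = (0.88·189.0 + 0.18·28.0 + 0.34·127.5) / (0.88 + 0.18 + 0.34)
  = 214.7100 / 1.4000 = 153.36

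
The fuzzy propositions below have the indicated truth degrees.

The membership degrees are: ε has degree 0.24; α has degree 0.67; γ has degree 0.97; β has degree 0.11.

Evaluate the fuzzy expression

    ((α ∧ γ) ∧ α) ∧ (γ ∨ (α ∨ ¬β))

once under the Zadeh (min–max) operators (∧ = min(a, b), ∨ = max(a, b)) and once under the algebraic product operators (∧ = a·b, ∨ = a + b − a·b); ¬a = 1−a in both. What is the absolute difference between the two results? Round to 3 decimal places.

Under Zadeh (min–max):
  α ∧ γ = min(a, b) on (0.67, 0.97) = 0.67
  (α ∧ γ) ∧ α = min(a, b) on (0.67, 0.67) = 0.67
  ¬β = 1 − 0.11 = 0.89
  α ∨ ¬β = max(a, b) on (0.67, 0.89) = 0.89
  γ ∨ (α ∨ ¬β) = max(a, b) on (0.97, 0.89) = 0.97
  ((α ∧ γ) ∧ α) ∧ (γ ∨ (α ∨ ¬β)) = min(a, b) on (0.67, 0.97) = 0.67
  → value = 0.6700
Under algebraic product:
  α ∧ γ = a·b on (0.6700, 0.9700) = 0.6499
  (α ∧ γ) ∧ α = a·b on (0.6499, 0.6700) = 0.4354
  ¬β = 1 − 0.1100 = 0.8900
  α ∨ ¬β = a + b − a·b on (0.6700, 0.8900) = 0.9637
  γ ∨ (α ∨ ¬β) = a + b − a·b on (0.9700, 0.9637) = 0.9989
  ((α ∧ γ) ∧ α) ∧ (γ ∨ (α ∨ ¬β)) = a·b on (0.4354, 0.9989) = 0.4350
  → value = 0.4350
|0.6700 − 0.4350| = 0.235

0.235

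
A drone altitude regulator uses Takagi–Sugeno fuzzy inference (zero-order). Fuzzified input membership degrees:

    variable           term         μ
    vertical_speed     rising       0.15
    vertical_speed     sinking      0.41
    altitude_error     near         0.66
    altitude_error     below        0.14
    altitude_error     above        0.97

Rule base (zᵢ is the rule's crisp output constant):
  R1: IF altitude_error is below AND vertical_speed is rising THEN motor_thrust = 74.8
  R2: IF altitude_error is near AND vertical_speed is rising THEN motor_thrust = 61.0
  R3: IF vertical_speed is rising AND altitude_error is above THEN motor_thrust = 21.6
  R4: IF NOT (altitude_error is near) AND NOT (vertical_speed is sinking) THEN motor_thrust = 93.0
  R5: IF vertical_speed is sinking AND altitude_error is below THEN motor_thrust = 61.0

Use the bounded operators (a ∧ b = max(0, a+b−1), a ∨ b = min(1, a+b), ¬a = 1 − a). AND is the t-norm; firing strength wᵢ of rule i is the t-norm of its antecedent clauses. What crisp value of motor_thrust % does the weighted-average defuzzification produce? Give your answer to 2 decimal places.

R1 (z=74.8): below=0.14, rising=0.15; AND[max(0, a+b−1)] → w = 0.00
R2 (z=61.0): near=0.66, rising=0.15; AND[max(0, a+b−1)] → w = 0.00
R3 (z=21.6): rising=0.15, above=0.97; AND[max(0, a+b−1)] → w = 0.12
R4 (z=93.0): ¬near=1−0.66=0.34, ¬sinking=1−0.41=0.59; AND[max(0, a+b−1)] → w = 0.00
R5 (z=61.0): sinking=0.41, below=0.14; AND[max(0, a+b−1)] → w = 0.00
Weighted average = (0.00·74.8 + 0.00·61.0 + 0.12·21.6 + 0.00·93.0 + 0.00·61.0) / (0.00 + 0.00 + 0.12 + 0.00 + 0.00)
  = 2.5920 / 0.1200 = 21.60

21.60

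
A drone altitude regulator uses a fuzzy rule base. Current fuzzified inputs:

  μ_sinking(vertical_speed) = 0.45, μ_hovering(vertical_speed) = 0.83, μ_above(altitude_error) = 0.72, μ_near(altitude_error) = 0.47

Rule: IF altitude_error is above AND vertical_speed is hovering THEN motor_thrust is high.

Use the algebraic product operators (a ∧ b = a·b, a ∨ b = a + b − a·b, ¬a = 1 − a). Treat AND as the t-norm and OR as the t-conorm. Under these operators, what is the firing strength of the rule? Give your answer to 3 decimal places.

0.598

firing strength: above=0.72, hovering=0.83; AND[a·b] → w = 0.5976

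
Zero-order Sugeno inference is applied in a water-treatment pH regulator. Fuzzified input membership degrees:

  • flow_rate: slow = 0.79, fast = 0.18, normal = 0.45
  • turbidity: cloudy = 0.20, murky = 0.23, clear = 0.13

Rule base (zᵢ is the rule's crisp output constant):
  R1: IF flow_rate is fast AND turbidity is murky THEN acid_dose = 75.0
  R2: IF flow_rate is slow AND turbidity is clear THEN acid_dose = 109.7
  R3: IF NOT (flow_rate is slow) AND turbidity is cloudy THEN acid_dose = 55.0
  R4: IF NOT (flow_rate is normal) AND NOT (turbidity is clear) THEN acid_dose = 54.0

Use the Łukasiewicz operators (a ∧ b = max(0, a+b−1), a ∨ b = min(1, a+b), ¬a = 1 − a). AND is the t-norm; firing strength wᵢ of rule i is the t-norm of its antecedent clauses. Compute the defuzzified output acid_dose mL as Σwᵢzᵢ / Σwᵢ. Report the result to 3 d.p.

54.000

R1 (z=75.0): fast=0.18, murky=0.23; AND[max(0, a+b−1)] → w = 0.00
R2 (z=109.7): slow=0.79, clear=0.13; AND[max(0, a+b−1)] → w = 0.00
R3 (z=55.0): ¬slow=1−0.79=0.21, cloudy=0.20; AND[max(0, a+b−1)] → w = 0.00
R4 (z=54.0): ¬normal=1−0.45=0.55, ¬clear=1−0.13=0.87; AND[max(0, a+b−1)] → w = 0.42
Weighted average = (0.00·75.0 + 0.00·109.7 + 0.00·55.0 + 0.42·54.0) / (0.00 + 0.00 + 0.00 + 0.42)
  = 22.6800 / 0.4200 = 54.000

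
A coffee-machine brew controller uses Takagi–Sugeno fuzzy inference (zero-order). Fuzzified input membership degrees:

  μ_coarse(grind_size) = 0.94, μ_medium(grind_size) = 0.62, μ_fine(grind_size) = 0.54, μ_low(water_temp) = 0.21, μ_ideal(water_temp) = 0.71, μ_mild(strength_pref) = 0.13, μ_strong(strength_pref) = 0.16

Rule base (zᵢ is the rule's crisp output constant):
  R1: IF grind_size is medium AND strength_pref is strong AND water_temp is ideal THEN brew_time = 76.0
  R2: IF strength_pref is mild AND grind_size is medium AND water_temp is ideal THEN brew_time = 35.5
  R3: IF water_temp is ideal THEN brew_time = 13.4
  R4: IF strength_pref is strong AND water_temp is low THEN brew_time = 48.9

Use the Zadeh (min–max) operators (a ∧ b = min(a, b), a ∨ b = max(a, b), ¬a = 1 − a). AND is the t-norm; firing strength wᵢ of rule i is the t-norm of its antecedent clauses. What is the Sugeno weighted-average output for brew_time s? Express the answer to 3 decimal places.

R1 (z=76.0): medium=0.62, strong=0.16, ideal=0.71; AND[min(a, b)] → w = 0.16
R2 (z=35.5): mild=0.13, medium=0.62, ideal=0.71; AND[min(a, b)] → w = 0.13
R3 (z=13.4): ideal=0.71 → w = 0.71
R4 (z=48.9): strong=0.16, low=0.21; AND[min(a, b)] → w = 0.16
Weighted average = (0.16·76.0 + 0.13·35.5 + 0.71·13.4 + 0.16·48.9) / (0.16 + 0.13 + 0.71 + 0.16)
  = 34.1130 / 1.1600 = 29.408

29.408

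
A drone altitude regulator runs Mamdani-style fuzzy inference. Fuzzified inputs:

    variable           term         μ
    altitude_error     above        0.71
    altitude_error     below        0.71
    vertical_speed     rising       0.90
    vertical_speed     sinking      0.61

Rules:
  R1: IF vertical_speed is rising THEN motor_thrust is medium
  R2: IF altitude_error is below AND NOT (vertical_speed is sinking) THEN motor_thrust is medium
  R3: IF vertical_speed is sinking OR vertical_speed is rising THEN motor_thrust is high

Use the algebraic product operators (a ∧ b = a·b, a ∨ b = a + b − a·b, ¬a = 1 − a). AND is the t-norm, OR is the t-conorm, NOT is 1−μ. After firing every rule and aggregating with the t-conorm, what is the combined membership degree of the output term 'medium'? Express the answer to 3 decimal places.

0.928

R1: rising=0.90 → w = 0.9000
R2: below=0.71, ¬sinking=1−0.61=0.39; AND[a·b] → w = 0.2769
R3: sinking=0.61, rising=0.90; OR[a + b − a·b] → w = 0.9610
Rules with consequent 'medium': {R1, R2} → strengths 0.9000, 0.2769
Aggregate via t-conorm [a + b − a·b]: 0.9277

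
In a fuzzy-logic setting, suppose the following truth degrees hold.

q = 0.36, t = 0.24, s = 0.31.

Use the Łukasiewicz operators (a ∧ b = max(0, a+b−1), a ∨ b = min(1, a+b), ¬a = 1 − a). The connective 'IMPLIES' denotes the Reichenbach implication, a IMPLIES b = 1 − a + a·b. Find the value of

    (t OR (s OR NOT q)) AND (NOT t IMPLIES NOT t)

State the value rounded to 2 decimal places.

0.82

NOT q = 1 − 0.36 = 0.64
s OR NOT q = min(1, a+b) on (0.31, 0.64) = 0.95
t OR (s OR NOT q) = min(1, a+b) on (0.24, 0.95) = 1.00
NOT t = 1 − 0.24 = 0.76
NOT t = 1 − 0.24 = 0.76
NOT t IMPLIES NOT t  [Reichenbach: 1 − a + a·b] with a=0.76, b=0.76 → 0.82
(t OR (s OR NOT q)) AND (NOT t IMPLIES NOT t) = max(0, a+b−1) on (1.00, 0.82) = 0.82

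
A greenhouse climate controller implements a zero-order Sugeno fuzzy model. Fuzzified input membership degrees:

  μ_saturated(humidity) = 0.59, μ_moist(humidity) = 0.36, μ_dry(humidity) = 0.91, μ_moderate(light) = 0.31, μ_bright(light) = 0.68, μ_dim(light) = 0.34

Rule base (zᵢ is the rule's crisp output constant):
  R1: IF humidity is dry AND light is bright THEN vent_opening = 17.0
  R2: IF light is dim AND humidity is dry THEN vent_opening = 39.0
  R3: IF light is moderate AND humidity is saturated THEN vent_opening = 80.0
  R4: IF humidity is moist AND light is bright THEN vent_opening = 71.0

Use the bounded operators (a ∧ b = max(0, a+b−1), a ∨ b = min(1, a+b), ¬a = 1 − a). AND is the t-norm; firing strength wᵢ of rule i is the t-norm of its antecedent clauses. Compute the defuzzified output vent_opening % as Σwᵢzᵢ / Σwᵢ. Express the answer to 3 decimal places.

25.705

R1 (z=17.0): dry=0.91, bright=0.68; AND[max(0, a+b−1)] → w = 0.59
R2 (z=39.0): dim=0.34, dry=0.91; AND[max(0, a+b−1)] → w = 0.25
R3 (z=80.0): moderate=0.31, saturated=0.59; AND[max(0, a+b−1)] → w = 0.00
R4 (z=71.0): moist=0.36, bright=0.68; AND[max(0, a+b−1)] → w = 0.04
Weighted average = (0.59·17.0 + 0.25·39.0 + 0.00·80.0 + 0.04·71.0) / (0.59 + 0.25 + 0.00 + 0.04)
  = 22.6200 / 0.8800 = 25.705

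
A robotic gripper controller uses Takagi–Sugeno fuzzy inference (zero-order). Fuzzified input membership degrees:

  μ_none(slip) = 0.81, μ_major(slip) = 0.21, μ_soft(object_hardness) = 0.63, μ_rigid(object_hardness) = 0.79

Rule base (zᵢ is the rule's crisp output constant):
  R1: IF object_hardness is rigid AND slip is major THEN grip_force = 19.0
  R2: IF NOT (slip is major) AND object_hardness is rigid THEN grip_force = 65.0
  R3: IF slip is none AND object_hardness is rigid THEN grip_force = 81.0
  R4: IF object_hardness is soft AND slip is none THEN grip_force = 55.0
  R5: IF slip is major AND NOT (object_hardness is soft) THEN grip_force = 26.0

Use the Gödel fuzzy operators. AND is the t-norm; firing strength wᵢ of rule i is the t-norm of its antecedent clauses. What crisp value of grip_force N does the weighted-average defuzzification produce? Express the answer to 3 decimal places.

60.624

R1 (z=19.0): rigid=0.79, major=0.21; AND[min(a, b)] → w = 0.21
R2 (z=65.0): ¬major=1−0.21=0.79, rigid=0.79; AND[min(a, b)] → w = 0.79
R3 (z=81.0): none=0.81, rigid=0.79; AND[min(a, b)] → w = 0.79
R4 (z=55.0): soft=0.63, none=0.81; AND[min(a, b)] → w = 0.63
R5 (z=26.0): major=0.21, ¬soft=1−0.63=0.37; AND[min(a, b)] → w = 0.21
Weighted average = (0.21·19.0 + 0.79·65.0 + 0.79·81.0 + 0.63·55.0 + 0.21·26.0) / (0.21 + 0.79 + 0.79 + 0.63 + 0.21)
  = 159.4400 / 2.6300 = 60.624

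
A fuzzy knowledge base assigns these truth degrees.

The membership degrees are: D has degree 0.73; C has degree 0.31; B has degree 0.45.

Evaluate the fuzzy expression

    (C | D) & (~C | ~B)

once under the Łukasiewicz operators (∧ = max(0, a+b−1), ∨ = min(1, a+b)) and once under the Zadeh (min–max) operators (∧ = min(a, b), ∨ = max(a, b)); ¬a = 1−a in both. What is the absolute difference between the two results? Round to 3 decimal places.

Under Łukasiewicz:
  C | D = min(1, a+b) on (0.31, 0.73) = 1.00
  ~C = 1 − 0.31 = 0.69
  ~B = 1 − 0.45 = 0.55
  ~C | ~B = min(1, a+b) on (0.69, 0.55) = 1.00
  (C | D) & (~C | ~B) = max(0, a+b−1) on (1.00, 1.00) = 1.00
  → value = 1.0000
Under Zadeh (min–max):
  C | D = max(a, b) on (0.31, 0.73) = 0.73
  ~C = 1 − 0.31 = 0.69
  ~B = 1 − 0.45 = 0.55
  ~C | ~B = max(a, b) on (0.69, 0.55) = 0.69
  (C | D) & (~C | ~B) = min(a, b) on (0.73, 0.69) = 0.69
  → value = 0.6900
|1.0000 − 0.6900| = 0.310

0.310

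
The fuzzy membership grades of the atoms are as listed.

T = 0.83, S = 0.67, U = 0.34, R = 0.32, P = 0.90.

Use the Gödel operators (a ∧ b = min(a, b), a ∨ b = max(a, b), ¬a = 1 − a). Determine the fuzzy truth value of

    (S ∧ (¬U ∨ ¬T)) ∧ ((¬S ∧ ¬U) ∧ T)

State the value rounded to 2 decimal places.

0.33

¬U = 1 − 0.34 = 0.66
¬T = 1 − 0.83 = 0.17
¬U ∨ ¬T = max(a, b) on (0.66, 0.17) = 0.66
S ∧ (¬U ∨ ¬T) = min(a, b) on (0.67, 0.66) = 0.66
¬S = 1 − 0.67 = 0.33
¬U = 1 − 0.34 = 0.66
¬S ∧ ¬U = min(a, b) on (0.33, 0.66) = 0.33
(¬S ∧ ¬U) ∧ T = min(a, b) on (0.33, 0.83) = 0.33
(S ∧ (¬U ∨ ¬T)) ∧ ((¬S ∧ ¬U) ∧ T) = min(a, b) on (0.66, 0.33) = 0.33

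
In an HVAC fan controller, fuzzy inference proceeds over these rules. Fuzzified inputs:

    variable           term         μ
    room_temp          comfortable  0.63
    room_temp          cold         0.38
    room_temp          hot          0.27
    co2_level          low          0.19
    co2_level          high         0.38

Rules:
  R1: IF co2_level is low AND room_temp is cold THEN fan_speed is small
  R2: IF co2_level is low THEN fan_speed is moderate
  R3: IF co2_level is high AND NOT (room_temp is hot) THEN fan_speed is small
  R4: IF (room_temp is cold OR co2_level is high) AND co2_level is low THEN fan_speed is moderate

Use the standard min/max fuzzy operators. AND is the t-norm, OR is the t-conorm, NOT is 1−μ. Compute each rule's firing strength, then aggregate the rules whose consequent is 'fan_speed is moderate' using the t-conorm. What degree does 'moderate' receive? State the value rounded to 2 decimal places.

0.19

R1: low=0.19, cold=0.38; AND[min(a, b)] → w = 0.19
R2: low=0.19 → w = 0.19
R3: high=0.38, ¬hot=1−0.27=0.73; AND[min(a, b)] → w = 0.38
R4: (cold=0.38 OR high=0.38) = 0.38; AND[min(a, b)] with low=0.19 → w = 0.19
Rules with consequent 'moderate': {R2, R4} → strengths 0.19, 0.19
Aggregate via t-conorm [max(a, b)]: 0.19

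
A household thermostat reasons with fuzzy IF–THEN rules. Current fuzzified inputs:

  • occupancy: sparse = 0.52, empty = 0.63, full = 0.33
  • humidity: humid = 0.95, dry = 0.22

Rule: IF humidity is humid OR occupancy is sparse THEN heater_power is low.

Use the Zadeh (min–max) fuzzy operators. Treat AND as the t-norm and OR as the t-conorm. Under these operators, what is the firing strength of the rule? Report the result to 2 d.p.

0.95

firing strength: humid=0.95, sparse=0.52; OR[max(a, b)] → w = 0.95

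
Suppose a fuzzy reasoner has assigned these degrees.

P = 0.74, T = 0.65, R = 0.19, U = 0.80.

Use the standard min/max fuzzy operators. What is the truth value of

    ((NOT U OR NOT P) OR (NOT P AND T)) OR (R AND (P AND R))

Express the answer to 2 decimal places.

0.26

NOT U = 1 − 0.80 = 0.20
NOT P = 1 − 0.74 = 0.26
NOT U OR NOT P = max(a, b) on (0.20, 0.26) = 0.26
NOT P = 1 − 0.74 = 0.26
NOT P AND T = min(a, b) on (0.26, 0.65) = 0.26
(NOT U OR NOT P) OR (NOT P AND T) = max(a, b) on (0.26, 0.26) = 0.26
P AND R = min(a, b) on (0.74, 0.19) = 0.19
R AND (P AND R) = min(a, b) on (0.19, 0.19) = 0.19
((NOT U OR NOT P) OR (NOT P AND T)) OR (R AND (P AND R)) = max(a, b) on (0.26, 0.19) = 0.26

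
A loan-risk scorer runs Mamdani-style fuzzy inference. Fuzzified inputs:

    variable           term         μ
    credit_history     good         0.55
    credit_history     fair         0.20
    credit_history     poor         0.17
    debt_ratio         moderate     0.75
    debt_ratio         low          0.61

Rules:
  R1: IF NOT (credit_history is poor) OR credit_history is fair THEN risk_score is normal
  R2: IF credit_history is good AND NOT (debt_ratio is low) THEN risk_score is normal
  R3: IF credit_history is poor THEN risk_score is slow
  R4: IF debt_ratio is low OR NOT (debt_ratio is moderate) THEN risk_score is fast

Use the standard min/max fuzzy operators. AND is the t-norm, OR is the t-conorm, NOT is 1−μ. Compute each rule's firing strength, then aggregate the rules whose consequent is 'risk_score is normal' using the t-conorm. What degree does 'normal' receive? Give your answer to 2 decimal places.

R1: ¬poor=1−0.17=0.83, fair=0.20; OR[max(a, b)] → w = 0.83
R2: good=0.55, ¬low=1−0.61=0.39; AND[min(a, b)] → w = 0.39
R3: poor=0.17 → w = 0.17
R4: low=0.61, ¬moderate=1−0.75=0.25; OR[max(a, b)] → w = 0.61
Rules with consequent 'normal': {R1, R2} → strengths 0.83, 0.39
Aggregate via t-conorm [max(a, b)]: 0.83

0.83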